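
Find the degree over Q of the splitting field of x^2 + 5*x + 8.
[K:Q] = 2

The discriminant of x^2 + (5)*x + (8) is b^2 - 4c = 25 - (32) = -7. Since -7 is not a perfect square in Q, the polynomial is irreducible over Q. Its two roots generate a degree-2 extension, so [K:Q] = 2.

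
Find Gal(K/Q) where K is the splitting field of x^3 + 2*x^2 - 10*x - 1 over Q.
Gal(K/Q) = S_3 (symmetric group of order 6)

Compute the discriminant of x^3 + (2)*x^2 + (-10)*x + (-1): Δ = 4765. Since Δ is not a rational square, the Galois group is not contained in A_3; it must be the full S_3 (irreducibility of the cubic rules out anything smaller).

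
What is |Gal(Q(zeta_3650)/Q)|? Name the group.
|Gal(Q(zeta_3650)/Q)| = phi(3650) = 1440; group ≅ (Z/3650Z)^* ≅ Z/20Z × Z/72Z

The n-th cyclotomic polynomial Φ_3650(x) is the minimal polynomial of zeta_3650 over Q and has degree phi(3650) = 1440. So Q(zeta_3650) is a degree-1440 Galois extension with Galois group (Z/3650Z)^*. By CRT, (Z/3650Z)^* ≅ (Z/2Z)^* × (Z/25Z)^* × (Z/73Z)^*. Each prime-power unit group is (Z/2Z)^* ≅ trivial group (order 1); (Z/25Z)^* ≅ Z/20Z; (Z/73Z)^* ≅ Z/72Z. Hence Gal(Q(zeta_3650)/Q) ≅ Z/20Z × Z/72Z.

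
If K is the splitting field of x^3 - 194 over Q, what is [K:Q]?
[K:Q] = 6

x^3 - 194 has one real root r = 194^(1/3) and two complex roots r*zeta_3, r*zeta_3^2 where zeta_3 = e^(2*pi*i/3). The splitting field is Q(r, zeta_3). [Q(r):Q] = 3 and [Q(zeta_3):Q] = 2 with gcd = 1, so [Q(r, zeta_3):Q] = 3 * 2 = 6.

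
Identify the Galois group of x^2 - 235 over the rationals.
Gal(K/Q) = Z/2Z (cyclic of order 2)

x^2 - 235 is irreducible over Q since 235 is not a rational square. The splitting field Q(sqrt(235)) has degree 2 over Q, and its unique nontrivial automorphism is sqrt(235) ↦ -sqrt(235). Hence Gal(Q(sqrt(235))/Q) = Z/2Z.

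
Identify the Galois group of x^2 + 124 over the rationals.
Gal(K/Q) = Z/2Z (cyclic of order 2)

x^2 + 124 is irreducible over Q since -124 is not a rational square. The splitting field Q(sqrt(-124)) has degree 2 over Q, and its unique nontrivial automorphism is sqrt(-124) ↦ -sqrt(-124). Hence Gal(Q(sqrt(-124))/Q) = Z/2Z.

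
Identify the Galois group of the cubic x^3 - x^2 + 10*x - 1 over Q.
Gal(K/Q) = S_3 (symmetric group of order 6)

Compute the discriminant of x^3 + (-1)*x^2 + (10)*x + (-1): Δ = -3751. Since Δ is not a rational square, the Galois group is not contained in A_3; it must be the full S_3 (irreducibility of the cubic rules out anything smaller).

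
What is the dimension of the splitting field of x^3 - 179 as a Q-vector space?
[K:Q] = 6

x^3 - 179 has one real root r = 179^(1/3) and two complex roots r*zeta_3, r*zeta_3^2 where zeta_3 = e^(2*pi*i/3). The splitting field is Q(r, zeta_3). [Q(r):Q] = 3 and [Q(zeta_3):Q] = 2 with gcd = 1, so [Q(r, zeta_3):Q] = 3 * 2 = 6.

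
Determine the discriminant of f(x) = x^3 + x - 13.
Δ = -4567

For a depressed cubic x^3 + p x + q the discriminant is Δ = -4 p^3 - 27 q^2 = -4*(1)^3 - 27*(-13)^2 = -4 - 4563 = -4567.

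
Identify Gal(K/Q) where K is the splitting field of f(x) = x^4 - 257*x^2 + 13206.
Gal(K/Q) = V_4 (Klein four-group, Z/2Z × Z/2Z)

f factors as (x^2 - 186)(x^2 - 71), so the splitting field is K = Q(sqrt(186), sqrt(71)). The elements 186, 71, 13206 are all non-squares in Q, so sqrt(186) and sqrt(71) generate independent quadratic extensions. Thus [K:Q] = 4 and Gal(K/Q) is generated by the two order-2 automorphisms sqrt(186) ↦ -sqrt(186) and sqrt(71) ↦ -sqrt(71), giving V_4.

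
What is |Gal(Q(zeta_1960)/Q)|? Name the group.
|Gal(Q(zeta_1960)/Q)| = phi(1960) = 672; group ≅ (Z/1960Z)^* ≅ Z/2Z × Z/2Z × Z/4Z × Z/42Z

The n-th cyclotomic polynomial Φ_1960(x) is the minimal polynomial of zeta_1960 over Q and has degree phi(1960) = 672. So Q(zeta_1960) is a degree-672 Galois extension with Galois group (Z/1960Z)^*. By CRT, (Z/1960Z)^* ≅ (Z/8Z)^* × (Z/5Z)^* × (Z/49Z)^*. Each prime-power unit group is (Z/8Z)^* ≅ Z/2Z × Z/2Z; (Z/5Z)^* ≅ Z/4Z; (Z/49Z)^* ≅ Z/42Z. Hence Gal(Q(zeta_1960)/Q) ≅ Z/2Z × Z/2Z × Z/4Z × Z/42Z.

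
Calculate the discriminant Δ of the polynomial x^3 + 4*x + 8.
Δ = -1984

For a depressed cubic x^3 + p x + q the discriminant is Δ = -4 p^3 - 27 q^2 = -4*(4)^3 - 27*(8)^2 = -256 - 1728 = -1984.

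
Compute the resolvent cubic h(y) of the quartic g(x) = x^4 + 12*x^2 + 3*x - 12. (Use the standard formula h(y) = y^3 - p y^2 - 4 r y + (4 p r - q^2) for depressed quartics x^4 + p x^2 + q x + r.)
h(y) = y^3 - 12*y^2 + 48*y - 585

Identify coefficients: p = 12, q = 3, r = -12.
Plug into h(y) = y^3 - p y^2 - 4 r y + (4 p r - q^2):
  h(y) = y^3 - (12) y^2 - 4*(-12) y + (4*(12)*(-12) - (3)^2)
       = y^3 + (-12) y^2 + (48) y + (-585).
Simplifying: h(y) = y^3 - 12*y^2 + 48*y - 585.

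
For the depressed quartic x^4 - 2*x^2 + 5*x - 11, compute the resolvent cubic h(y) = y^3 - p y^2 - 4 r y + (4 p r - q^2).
h(y) = y^3 + 2*y^2 + 44*y + 63

Identify coefficients: p = -2, q = 5, r = -11.
Plug into h(y) = y^3 - p y^2 - 4 r y + (4 p r - q^2):
  h(y) = y^3 - (-2) y^2 - 4*(-11) y + (4*(-2)*(-11) - (5)^2)
       = y^3 + (2) y^2 + (44) y + (63).
Simplifying: h(y) = y^3 + 2*y^2 + 44*y + 63.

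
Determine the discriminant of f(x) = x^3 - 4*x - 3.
Δ = 13

For a depressed cubic x^3 + p x + q the discriminant is Δ = -4 p^3 - 27 q^2 = -4*(-4)^3 - 27*(-3)^2 = 256 - 243 = 13.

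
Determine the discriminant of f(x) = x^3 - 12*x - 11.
Δ = 3645

For a depressed cubic x^3 + p x + q the discriminant is Δ = -4 p^3 - 27 q^2 = -4*(-12)^3 - 27*(-11)^2 = 6912 - 3267 = 3645.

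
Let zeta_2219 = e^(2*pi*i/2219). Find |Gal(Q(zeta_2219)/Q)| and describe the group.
|Gal(Q(zeta_2219)/Q)| = phi(2219) = 1896; group ≅ (Z/2219Z)^* ≅ Z/6Z × Z/316Z

The n-th cyclotomic polynomial Φ_2219(x) is the minimal polynomial of zeta_2219 over Q and has degree phi(2219) = 1896. So Q(zeta_2219) is a degree-1896 Galois extension with Galois group (Z/2219Z)^*. By CRT, (Z/2219Z)^* ≅ (Z/7Z)^* × (Z/317Z)^*. Each prime-power unit group is (Z/7Z)^* ≅ Z/6Z; (Z/317Z)^* ≅ Z/316Z. Hence Gal(Q(zeta_2219)/Q) ≅ Z/6Z × Z/316Z.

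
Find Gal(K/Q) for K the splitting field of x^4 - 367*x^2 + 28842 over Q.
Gal(K/Q) = V_4 (Klein four-group, Z/2Z × Z/2Z)

f factors as (x^2 - 114)(x^2 - 253), so the splitting field is K = Q(sqrt(114), sqrt(253)). The elements 114, 253, 28842 are all non-squares in Q, so sqrt(114) and sqrt(253) generate independent quadratic extensions. Thus [K:Q] = 4 and Gal(K/Q) is generated by the two order-2 automorphisms sqrt(114) ↦ -sqrt(114) and sqrt(253) ↦ -sqrt(253), giving V_4.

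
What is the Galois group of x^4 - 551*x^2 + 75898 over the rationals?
Gal(K/Q) = V_4 (Klein four-group, Z/2Z × Z/2Z)

f factors as (x^2 - 277)(x^2 - 274), so the splitting field is K = Q(sqrt(277), sqrt(274)). The elements 277, 274, 75898 are all non-squares in Q, so sqrt(277) and sqrt(274) generate independent quadratic extensions. Thus [K:Q] = 4 and Gal(K/Q) is generated by the two order-2 automorphisms sqrt(277) ↦ -sqrt(277) and sqrt(274) ↦ -sqrt(274), giving V_4.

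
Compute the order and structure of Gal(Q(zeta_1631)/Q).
|Gal(Q(zeta_1631)/Q)| = phi(1631) = 1392; group ≅ (Z/1631Z)^* ≅ Z/6Z × Z/232Z

The n-th cyclotomic polynomial Φ_1631(x) is the minimal polynomial of zeta_1631 over Q and has degree phi(1631) = 1392. So Q(zeta_1631) is a degree-1392 Galois extension with Galois group (Z/1631Z)^*. By CRT, (Z/1631Z)^* ≅ (Z/7Z)^* × (Z/233Z)^*. Each prime-power unit group is (Z/7Z)^* ≅ Z/6Z; (Z/233Z)^* ≅ Z/232Z. Hence Gal(Q(zeta_1631)/Q) ≅ Z/6Z × Z/232Z.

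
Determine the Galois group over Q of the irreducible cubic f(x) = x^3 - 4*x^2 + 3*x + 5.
Gal(K/Q) = S_3 (symmetric group of order 6)

Compute the discriminant of x^3 + (-4)*x^2 + (3)*x + (5): Δ = -439. Since Δ is not a rational square, the Galois group is not contained in A_3; it must be the full S_3 (irreducibility of the cubic rules out anything smaller).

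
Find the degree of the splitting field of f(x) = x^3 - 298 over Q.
[K:Q] = 6

x^3 - 298 has one real root r = 298^(1/3) and two complex roots r*zeta_3, r*zeta_3^2 where zeta_3 = e^(2*pi*i/3). The splitting field is Q(r, zeta_3). [Q(r):Q] = 3 and [Q(zeta_3):Q] = 2 with gcd = 1, so [Q(r, zeta_3):Q] = 3 * 2 = 6.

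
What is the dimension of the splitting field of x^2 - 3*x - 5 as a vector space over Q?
[K:Q] = 2

The discriminant of x^2 + (-3)*x + (-5) is b^2 - 4c = 9 - (-20) = 29. Since 29 is not a perfect square in Q, the polynomial is irreducible over Q. Its two roots generate a degree-2 extension, so [K:Q] = 2.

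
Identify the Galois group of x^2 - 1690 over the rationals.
Gal(K/Q) = Z/2Z (cyclic of order 2)

x^2 - 1690 is irreducible over Q since 1690 is not a rational square. The splitting field Q(sqrt(1690)) has degree 2 over Q, and its unique nontrivial automorphism is sqrt(1690) ↦ -sqrt(1690). Hence Gal(Q(sqrt(1690))/Q) = Z/2Z.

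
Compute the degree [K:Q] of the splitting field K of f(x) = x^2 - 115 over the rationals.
[K:Q] = 2

The polynomial x^2 - 115 is irreducible over Q since 115 is not a perfect square. Its splitting field is Q(sqrt(115)), which has degree 2 over Q.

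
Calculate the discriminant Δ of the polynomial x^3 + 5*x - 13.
Δ = -5063

For a depressed cubic x^3 + p x + q the discriminant is Δ = -4 p^3 - 27 q^2 = -4*(5)^3 - 27*(-13)^2 = -500 - 4563 = -5063.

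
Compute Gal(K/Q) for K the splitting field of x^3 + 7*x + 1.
Gal(K/Q) = S_3 (symmetric group of order 6)

Compute the discriminant of x^3 + (0)*x^2 + (7)*x + (1): Δ = -1399. Since Δ is not a rational square, the Galois group is not contained in A_3; it must be the full S_3 (irreducibility of the cubic rules out anything smaller).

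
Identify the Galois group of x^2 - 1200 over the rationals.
Gal(K/Q) = Z/2Z (cyclic of order 2)

x^2 - 1200 is irreducible over Q since 1200 is not a rational square. The splitting field Q(sqrt(1200)) has degree 2 over Q, and its unique nontrivial automorphism is sqrt(1200) ↦ -sqrt(1200). Hence Gal(Q(sqrt(1200))/Q) = Z/2Z.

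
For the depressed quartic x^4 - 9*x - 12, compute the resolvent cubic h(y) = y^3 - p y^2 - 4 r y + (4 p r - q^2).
h(y) = y^3 + 48*y - 81

Identify coefficients: p = 0, q = -9, r = -12.
Plug into h(y) = y^3 - p y^2 - 4 r y + (4 p r - q^2):
  h(y) = y^3 - (0) y^2 - 4*(-12) y + (4*(0)*(-12) - (-9)^2)
       = y^3 + (0) y^2 + (48) y + (-81).
Simplifying: h(y) = y^3 + 48*y - 81.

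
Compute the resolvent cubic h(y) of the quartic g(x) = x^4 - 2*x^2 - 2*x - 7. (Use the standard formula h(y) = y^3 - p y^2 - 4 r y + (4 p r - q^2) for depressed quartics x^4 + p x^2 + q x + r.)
h(y) = y^3 + 2*y^2 + 28*y + 52

Identify coefficients: p = -2, q = -2, r = -7.
Plug into h(y) = y^3 - p y^2 - 4 r y + (4 p r - q^2):
  h(y) = y^3 - (-2) y^2 - 4*(-7) y + (4*(-2)*(-7) - (-2)^2)
       = y^3 + (2) y^2 + (28) y + (52).
Simplifying: h(y) = y^3 + 2*y^2 + 28*y + 52.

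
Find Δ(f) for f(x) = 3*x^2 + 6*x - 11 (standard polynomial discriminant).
Δ = 168

For a quadratic a x^2 + b x + c the discriminant is Δ = b^2 - 4ac = (6)^2 - 4*(3)*(-11) = 36 - (-132) = 168.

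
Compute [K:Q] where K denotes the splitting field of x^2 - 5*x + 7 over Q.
[K:Q] = 2

The discriminant of x^2 + (-5)*x + (7) is b^2 - 4c = 25 - (28) = -3. Since -3 is not a perfect square in Q, the polynomial is irreducible over Q. Its two roots generate a degree-2 extension, so [K:Q] = 2.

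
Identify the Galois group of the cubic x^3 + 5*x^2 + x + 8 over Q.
Gal(K/Q) = S_3 (symmetric group of order 6)

Compute the discriminant of x^3 + (5)*x^2 + (1)*x + (8): Δ = -4987. Since Δ is not a rational square, the Galois group is not contained in A_3; it must be the full S_3 (irreducibility of the cubic rules out anything smaller).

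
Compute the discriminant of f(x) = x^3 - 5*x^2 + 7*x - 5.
Δ = -172

For x^3 + a x^2 + b x + c the discriminant is Δ = 18 a b c - 4 a^3 c + a^2 b^2 - 4 b^3 - 27 c^2.
Plug a = -5, b = 7, c = -5:
  18*(-5)*(7)*(-5) - 4*(-5)^3*(-5) + (-5)^2*(7)^2 - 4*(7)^3 - 27*(-5)^2
  = 3150 + (-2500) + 1225 + (-1372) + (-675)
  = -172.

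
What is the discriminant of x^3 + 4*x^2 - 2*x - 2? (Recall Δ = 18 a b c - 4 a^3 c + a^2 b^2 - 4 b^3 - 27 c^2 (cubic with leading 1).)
Δ = 788

For x^3 + a x^2 + b x + c the discriminant is Δ = 18 a b c - 4 a^3 c + a^2 b^2 - 4 b^3 - 27 c^2.
Plug a = 4, b = -2, c = -2:
  18*(4)*(-2)*(-2) - 4*(4)^3*(-2) + (4)^2*(-2)^2 - 4*(-2)^3 - 27*(-2)^2
  = 288 + (512) + 64 + (32) + (-108)
  = 788.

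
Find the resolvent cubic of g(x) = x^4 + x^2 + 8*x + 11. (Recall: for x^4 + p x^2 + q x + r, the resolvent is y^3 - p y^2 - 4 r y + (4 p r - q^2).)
h(y) = y^3 - y^2 - 44*y - 20

Identify coefficients: p = 1, q = 8, r = 11.
Plug into h(y) = y^3 - p y^2 - 4 r y + (4 p r - q^2):
  h(y) = y^3 - (1) y^2 - 4*(11) y + (4*(1)*(11) - (8)^2)
       = y^3 + (-1) y^2 + (-44) y + (-20).
Simplifying: h(y) = y^3 - y^2 - 44*y - 20.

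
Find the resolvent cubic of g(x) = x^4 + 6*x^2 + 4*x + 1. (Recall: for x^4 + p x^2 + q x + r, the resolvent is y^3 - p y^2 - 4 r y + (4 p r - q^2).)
h(y) = y^3 - 6*y^2 - 4*y + 8

Identify coefficients: p = 6, q = 4, r = 1.
Plug into h(y) = y^3 - p y^2 - 4 r y + (4 p r - q^2):
  h(y) = y^3 - (6) y^2 - 4*(1) y + (4*(6)*(1) - (4)^2)
       = y^3 + (-6) y^2 + (-4) y + (8).
Simplifying: h(y) = y^3 - 6*y^2 - 4*y + 8.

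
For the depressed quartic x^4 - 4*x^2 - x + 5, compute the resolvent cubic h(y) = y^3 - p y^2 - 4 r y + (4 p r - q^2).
h(y) = y^3 + 4*y^2 - 20*y - 81

Identify coefficients: p = -4, q = -1, r = 5.
Plug into h(y) = y^3 - p y^2 - 4 r y + (4 p r - q^2):
  h(y) = y^3 - (-4) y^2 - 4*(5) y + (4*(-4)*(5) - (-1)^2)
       = y^3 + (4) y^2 + (-20) y + (-81).
Simplifying: h(y) = y^3 + 4*y^2 - 20*y - 81.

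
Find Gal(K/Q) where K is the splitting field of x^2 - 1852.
Gal(K/Q) = Z/2Z (cyclic of order 2)

x^2 - 1852 is irreducible over Q since 1852 is not a rational square. The splitting field Q(sqrt(1852)) has degree 2 over Q, and its unique nontrivial automorphism is sqrt(1852) ↦ -sqrt(1852). Hence Gal(Q(sqrt(1852))/Q) = Z/2Z.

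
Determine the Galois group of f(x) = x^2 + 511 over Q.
Gal(K/Q) = Z/2Z (cyclic of order 2)

x^2 + 511 is irreducible over Q since -511 is not a rational square. The splitting field Q(sqrt(-511)) has degree 2 over Q, and its unique nontrivial automorphism is sqrt(-511) ↦ -sqrt(-511). Hence Gal(Q(sqrt(-511))/Q) = Z/2Z.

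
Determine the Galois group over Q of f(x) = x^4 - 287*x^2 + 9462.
Gal(K/Q) = V_4 (Klein four-group, Z/2Z × Z/2Z)

f factors as (x^2 - 38)(x^2 - 249), so the splitting field is K = Q(sqrt(38), sqrt(249)). The elements 38, 249, 9462 are all non-squares in Q, so sqrt(38) and sqrt(249) generate independent quadratic extensions. Thus [K:Q] = 4 and Gal(K/Q) is generated by the two order-2 automorphisms sqrt(38) ↦ -sqrt(38) and sqrt(249) ↦ -sqrt(249), giving V_4.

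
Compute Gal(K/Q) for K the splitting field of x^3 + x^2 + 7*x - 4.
Gal(K/Q) = S_3 (symmetric group of order 6)

Compute the discriminant of x^3 + (1)*x^2 + (7)*x + (-4): Δ = -2243. Since Δ is not a rational square, the Galois group is not contained in A_3; it must be the full S_3 (irreducibility of the cubic rules out anything smaller).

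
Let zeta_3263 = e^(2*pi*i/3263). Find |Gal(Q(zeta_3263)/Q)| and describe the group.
|Gal(Q(zeta_3263)/Q)| = phi(3263) = 3000; group ≅ (Z/3263Z)^* ≅ Z/12Z × Z/250Z

The n-th cyclotomic polynomial Φ_3263(x) is the minimal polynomial of zeta_3263 over Q and has degree phi(3263) = 3000. So Q(zeta_3263) is a degree-3000 Galois extension with Galois group (Z/3263Z)^*. By CRT, (Z/3263Z)^* ≅ (Z/13Z)^* × (Z/251Z)^*. Each prime-power unit group is (Z/13Z)^* ≅ Z/12Z; (Z/251Z)^* ≅ Z/250Z. Hence Gal(Q(zeta_3263)/Q) ≅ Z/12Z × Z/250Z.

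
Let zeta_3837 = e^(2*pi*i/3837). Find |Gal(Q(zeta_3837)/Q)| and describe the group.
|Gal(Q(zeta_3837)/Q)| = phi(3837) = 2556; group ≅ (Z/3837Z)^* ≅ Z/2Z × Z/1278Z

The n-th cyclotomic polynomial Φ_3837(x) is the minimal polynomial of zeta_3837 over Q and has degree phi(3837) = 2556. So Q(zeta_3837) is a degree-2556 Galois extension with Galois group (Z/3837Z)^*. By CRT, (Z/3837Z)^* ≅ (Z/3Z)^* × (Z/1279Z)^*. Each prime-power unit group is (Z/3Z)^* ≅ Z/2Z; (Z/1279Z)^* ≅ Z/1278Z. Hence Gal(Q(zeta_3837)/Q) ≅ Z/2Z × Z/1278Z.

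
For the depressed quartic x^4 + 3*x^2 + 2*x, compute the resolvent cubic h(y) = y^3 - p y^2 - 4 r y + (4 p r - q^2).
h(y) = y^3 - 3*y^2 - 4

Identify coefficients: p = 3, q = 2, r = 0.
Plug into h(y) = y^3 - p y^2 - 4 r y + (4 p r - q^2):
  h(y) = y^3 - (3) y^2 - 4*(0) y + (4*(3)*(0) - (2)^2)
       = y^3 + (-3) y^2 + (0) y + (-4).
Simplifying: h(y) = y^3 - 3*y^2 - 4.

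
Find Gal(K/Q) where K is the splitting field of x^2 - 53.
Gal(K/Q) = Z/2Z (cyclic of order 2)

x^2 - 53 is irreducible over Q since 53 is not a rational square. The splitting field Q(sqrt(53)) has degree 2 over Q, and its unique nontrivial automorphism is sqrt(53) ↦ -sqrt(53). Hence Gal(Q(sqrt(53))/Q) = Z/2Z.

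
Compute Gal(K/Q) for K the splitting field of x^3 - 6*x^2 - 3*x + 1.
Gal(K/Q) = S_3 (symmetric group of order 6)

Compute the discriminant of x^3 + (-6)*x^2 + (-3)*x + (1): Δ = 1593. Since Δ is not a rational square, the Galois group is not contained in A_3; it must be the full S_3 (irreducibility of the cubic rules out anything smaller).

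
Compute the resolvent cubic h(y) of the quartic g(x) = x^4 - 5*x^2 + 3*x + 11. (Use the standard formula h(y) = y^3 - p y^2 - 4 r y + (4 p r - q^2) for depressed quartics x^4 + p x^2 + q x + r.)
h(y) = y^3 + 5*y^2 - 44*y - 229

Identify coefficients: p = -5, q = 3, r = 11.
Plug into h(y) = y^3 - p y^2 - 4 r y + (4 p r - q^2):
  h(y) = y^3 - (-5) y^2 - 4*(11) y + (4*(-5)*(11) - (3)^2)
       = y^3 + (5) y^2 + (-44) y + (-229).
Simplifying: h(y) = y^3 + 5*y^2 - 44*y - 229.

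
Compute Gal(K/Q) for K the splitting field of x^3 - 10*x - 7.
Gal(K/Q) = S_3 (symmetric group of order 6)

Compute the discriminant of x^3 + (0)*x^2 + (-10)*x + (-7): Δ = 2677. Since Δ is not a rational square, the Galois group is not contained in A_3; it must be the full S_3 (irreducibility of the cubic rules out anything smaller).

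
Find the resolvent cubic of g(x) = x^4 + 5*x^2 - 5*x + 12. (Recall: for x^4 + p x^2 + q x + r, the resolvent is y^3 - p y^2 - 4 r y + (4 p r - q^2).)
h(y) = y^3 - 5*y^2 - 48*y + 215

Identify coefficients: p = 5, q = -5, r = 12.
Plug into h(y) = y^3 - p y^2 - 4 r y + (4 p r - q^2):
  h(y) = y^3 - (5) y^2 - 4*(12) y + (4*(5)*(12) - (-5)^2)
       = y^3 + (-5) y^2 + (-48) y + (215).
Simplifying: h(y) = y^3 - 5*y^2 - 48*y + 215.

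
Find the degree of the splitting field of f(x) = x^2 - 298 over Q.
[K:Q] = 2

The polynomial x^2 - 298 is irreducible over Q since 298 is not a perfect square. Its splitting field is Q(sqrt(298)), which has degree 2 over Q.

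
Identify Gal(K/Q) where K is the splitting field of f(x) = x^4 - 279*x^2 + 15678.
Gal(K/Q) = V_4 (Klein four-group, Z/2Z × Z/2Z)

f factors as (x^2 - 201)(x^2 - 78), so the splitting field is K = Q(sqrt(201), sqrt(78)). The elements 201, 78, 15678 are all non-squares in Q, so sqrt(201) and sqrt(78) generate independent quadratic extensions. Thus [K:Q] = 4 and Gal(K/Q) is generated by the two order-2 automorphisms sqrt(201) ↦ -sqrt(201) and sqrt(78) ↦ -sqrt(78), giving V_4.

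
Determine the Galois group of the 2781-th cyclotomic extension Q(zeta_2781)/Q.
|Gal(Q(zeta_2781)/Q)| = phi(2781) = 1836; group ≅ (Z/2781Z)^* ≅ Z/18Z × Z/102Z

The n-th cyclotomic polynomial Φ_2781(x) is the minimal polynomial of zeta_2781 over Q and has degree phi(2781) = 1836. So Q(zeta_2781) is a degree-1836 Galois extension with Galois group (Z/2781Z)^*. By CRT, (Z/2781Z)^* ≅ (Z/27Z)^* × (Z/103Z)^*. Each prime-power unit group is (Z/27Z)^* ≅ Z/18Z; (Z/103Z)^* ≅ Z/102Z. Hence Gal(Q(zeta_2781)/Q) ≅ Z/18Z × Z/102Z.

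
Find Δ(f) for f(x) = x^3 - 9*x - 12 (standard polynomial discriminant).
Δ = -972

For a depressed cubic x^3 + p x + q the discriminant is Δ = -4 p^3 - 27 q^2 = -4*(-9)^3 - 27*(-12)^2 = 2916 - 3888 = -972.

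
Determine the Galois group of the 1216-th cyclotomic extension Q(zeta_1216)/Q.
|Gal(Q(zeta_1216)/Q)| = phi(1216) = 576; group ≅ (Z/1216Z)^* ≅ Z/2Z × Z/16Z × Z/18Z

The n-th cyclotomic polynomial Φ_1216(x) is the minimal polynomial of zeta_1216 over Q and has degree phi(1216) = 576. So Q(zeta_1216) is a degree-576 Galois extension with Galois group (Z/1216Z)^*. By CRT, (Z/1216Z)^* ≅ (Z/64Z)^* × (Z/19Z)^*. Each prime-power unit group is (Z/64Z)^* ≅ Z/2Z × Z/16Z; (Z/19Z)^* ≅ Z/18Z. Hence Gal(Q(zeta_1216)/Q) ≅ Z/2Z × Z/16Z × Z/18Z.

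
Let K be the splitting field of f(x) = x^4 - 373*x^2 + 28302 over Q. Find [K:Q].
[K:Q] = 4

f factors as (x^2 - 267)(x^2 - 106); the splitting field is K = Q(sqrt(267), sqrt(106)). Since 267, 106, and 28302 are all non-squares in Q, the three subfields Q(sqrt(267)), Q(sqrt(106)), Q(sqrt(28302)) are distinct degree-2 extensions, so [K:Q] = 4 (Klein four Galois group).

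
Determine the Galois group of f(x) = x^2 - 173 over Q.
Gal(K/Q) = Z/2Z (cyclic of order 2)

x^2 - 173 is irreducible over Q since 173 is not a rational square. The splitting field Q(sqrt(173)) has degree 2 over Q, and its unique nontrivial automorphism is sqrt(173) ↦ -sqrt(173). Hence Gal(Q(sqrt(173))/Q) = Z/2Z.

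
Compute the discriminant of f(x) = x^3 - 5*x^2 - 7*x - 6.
Δ = -5155

For x^3 + a x^2 + b x + c the discriminant is Δ = 18 a b c - 4 a^3 c + a^2 b^2 - 4 b^3 - 27 c^2.
Plug a = -5, b = -7, c = -6:
  18*(-5)*(-7)*(-6) - 4*(-5)^3*(-6) + (-5)^2*(-7)^2 - 4*(-7)^3 - 27*(-6)^2
  = -3780 + (-3000) + 1225 + (1372) + (-972)
  = -5155.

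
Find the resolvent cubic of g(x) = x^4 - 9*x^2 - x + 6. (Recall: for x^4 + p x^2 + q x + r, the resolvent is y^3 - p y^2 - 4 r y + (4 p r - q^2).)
h(y) = y^3 + 9*y^2 - 24*y - 217

Identify coefficients: p = -9, q = -1, r = 6.
Plug into h(y) = y^3 - p y^2 - 4 r y + (4 p r - q^2):
  h(y) = y^3 - (-9) y^2 - 4*(6) y + (4*(-9)*(6) - (-1)^2)
       = y^3 + (9) y^2 + (-24) y + (-217).
Simplifying: h(y) = y^3 + 9*y^2 - 24*y - 217.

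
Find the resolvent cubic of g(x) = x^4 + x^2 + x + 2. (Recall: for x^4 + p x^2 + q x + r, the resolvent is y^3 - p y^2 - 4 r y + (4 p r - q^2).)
h(y) = y^3 - y^2 - 8*y + 7

Identify coefficients: p = 1, q = 1, r = 2.
Plug into h(y) = y^3 - p y^2 - 4 r y + (4 p r - q^2):
  h(y) = y^3 - (1) y^2 - 4*(2) y + (4*(1)*(2) - (1)^2)
       = y^3 + (-1) y^2 + (-8) y + (7).
Simplifying: h(y) = y^3 - y^2 - 8*y + 7.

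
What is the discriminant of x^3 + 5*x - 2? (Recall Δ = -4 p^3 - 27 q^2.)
Δ = -608

For a depressed cubic x^3 + p x + q the discriminant is Δ = -4 p^3 - 27 q^2 = -4*(5)^3 - 27*(-2)^2 = -500 - 108 = -608.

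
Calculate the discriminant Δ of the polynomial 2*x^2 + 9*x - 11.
Δ = 169

For a quadratic a x^2 + b x + c the discriminant is Δ = b^2 - 4ac = (9)^2 - 4*(2)*(-11) = 81 - (-88) = 169.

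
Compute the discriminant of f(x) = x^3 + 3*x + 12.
Δ = -3996

For a depressed cubic x^3 + p x + q the discriminant is Δ = -4 p^3 - 27 q^2 = -4*(3)^3 - 27*(12)^2 = -108 - 3888 = -3996.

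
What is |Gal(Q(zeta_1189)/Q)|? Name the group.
|Gal(Q(zeta_1189)/Q)| = phi(1189) = 1120; group ≅ (Z/1189Z)^* ≅ Z/28Z × Z/40Z

The n-th cyclotomic polynomial Φ_1189(x) is the minimal polynomial of zeta_1189 over Q and has degree phi(1189) = 1120. So Q(zeta_1189) is a degree-1120 Galois extension with Galois group (Z/1189Z)^*. By CRT, (Z/1189Z)^* ≅ (Z/29Z)^* × (Z/41Z)^*. Each prime-power unit group is (Z/29Z)^* ≅ Z/28Z; (Z/41Z)^* ≅ Z/40Z. Hence Gal(Q(zeta_1189)/Q) ≅ Z/28Z × Z/40Z.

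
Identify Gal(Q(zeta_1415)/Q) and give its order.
|Gal(Q(zeta_1415)/Q)| = phi(1415) = 1128; group ≅ (Z/1415Z)^* ≅ Z/4Z × Z/282Z

The n-th cyclotomic polynomial Φ_1415(x) is the minimal polynomial of zeta_1415 over Q and has degree phi(1415) = 1128. So Q(zeta_1415) is a degree-1128 Galois extension with Galois group (Z/1415Z)^*. By CRT, (Z/1415Z)^* ≅ (Z/5Z)^* × (Z/283Z)^*. Each prime-power unit group is (Z/5Z)^* ≅ Z/4Z; (Z/283Z)^* ≅ Z/282Z. Hence Gal(Q(zeta_1415)/Q) ≅ Z/4Z × Z/282Z.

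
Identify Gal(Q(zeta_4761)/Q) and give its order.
|Gal(Q(zeta_4761)/Q)| = phi(4761) = 3036; group ≅ (Z/4761Z)^* ≅ Z/6Z × Z/506Z

The n-th cyclotomic polynomial Φ_4761(x) is the minimal polynomial of zeta_4761 over Q and has degree phi(4761) = 3036. So Q(zeta_4761) is a degree-3036 Galois extension with Galois group (Z/4761Z)^*. By CRT, (Z/4761Z)^* ≅ (Z/9Z)^* × (Z/529Z)^*. Each prime-power unit group is (Z/9Z)^* ≅ Z/6Z; (Z/529Z)^* ≅ Z/506Z. Hence Gal(Q(zeta_4761)/Q) ≅ Z/6Z × Z/506Z.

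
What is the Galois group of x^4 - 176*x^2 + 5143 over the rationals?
Gal(K/Q) = V_4 (Klein four-group, Z/2Z × Z/2Z)

f factors as (x^2 - 37)(x^2 - 139), so the splitting field is K = Q(sqrt(37), sqrt(139)). The elements 37, 139, 5143 are all non-squares in Q, so sqrt(37) and sqrt(139) generate independent quadratic extensions. Thus [K:Q] = 4 and Gal(K/Q) is generated by the two order-2 automorphisms sqrt(37) ↦ -sqrt(37) and sqrt(139) ↦ -sqrt(139), giving V_4.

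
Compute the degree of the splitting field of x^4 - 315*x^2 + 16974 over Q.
[K:Q] = 4

f factors as (x^2 - 246)(x^2 - 69); the splitting field is K = Q(sqrt(246), sqrt(69)). Since 246, 69, and 16974 are all non-squares in Q, the three subfields Q(sqrt(246)), Q(sqrt(69)), Q(sqrt(16974)) are distinct degree-2 extensions, so [K:Q] = 4 (Klein four Galois group).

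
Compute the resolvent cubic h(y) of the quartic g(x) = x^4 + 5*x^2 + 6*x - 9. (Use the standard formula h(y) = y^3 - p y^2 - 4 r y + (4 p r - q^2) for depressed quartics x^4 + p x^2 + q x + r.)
h(y) = y^3 - 5*y^2 + 36*y - 216

Identify coefficients: p = 5, q = 6, r = -9.
Plug into h(y) = y^3 - p y^2 - 4 r y + (4 p r - q^2):
  h(y) = y^3 - (5) y^2 - 4*(-9) y + (4*(5)*(-9) - (6)^2)
       = y^3 + (-5) y^2 + (36) y + (-216).
Simplifying: h(y) = y^3 - 5*y^2 + 36*y - 216.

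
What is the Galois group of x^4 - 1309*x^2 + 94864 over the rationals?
Gal(K/Q) = Z/2Z (cyclic of order 2)

f factors as (x^2 - 77)(x^2 - 1232), so the splitting field is K = Q(sqrt(77), sqrt(1232)). The squarefree part of 77 is 77 and the squarefree part of 1232 is also 77, so sqrt(77) and sqrt(1232) are both rational multiples of sqrt(77). Hence Q(sqrt(77)) = Q(sqrt(1232)) = Q(sqrt(77)), and the splitting field collapses to a single degree-2 extension with Galois group Z/2Z.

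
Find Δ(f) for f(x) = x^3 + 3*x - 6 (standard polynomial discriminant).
Δ = -1080

For x^3 + a x^2 + b x + c the discriminant is Δ = 18 a b c - 4 a^3 c + a^2 b^2 - 4 b^3 - 27 c^2.
Plug a = 0, b = 3, c = -6:
  18*(0)*(3)*(-6) - 4*(0)^3*(-6) + (0)^2*(3)^2 - 4*(3)^3 - 27*(-6)^2
  = 0 + (0) + 0 + (-108) + (-972)
  = -1080.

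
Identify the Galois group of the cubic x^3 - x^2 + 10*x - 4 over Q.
Gal(K/Q) = S_3 (symmetric group of order 6)

Compute the discriminant of x^3 + (-1)*x^2 + (10)*x + (-4): Δ = -3628. Since Δ is not a rational square, the Galois group is not contained in A_3; it must be the full S_3 (irreducibility of the cubic rules out anything smaller).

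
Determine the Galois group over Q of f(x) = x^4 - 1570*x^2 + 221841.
Gal(K/Q) = Z/2Z (cyclic of order 2)

f factors as (x^2 - 1413)(x^2 - 157), so the splitting field is K = Q(sqrt(1413), sqrt(157)). The squarefree part of 1413 is 157 and the squarefree part of 157 is also 157, so sqrt(1413) and sqrt(157) are both rational multiples of sqrt(157). Hence Q(sqrt(1413)) = Q(sqrt(157)) = Q(sqrt(157)), and the splitting field collapses to a single degree-2 extension with Galois group Z/2Z.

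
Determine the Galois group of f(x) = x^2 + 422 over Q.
Gal(K/Q) = Z/2Z (cyclic of order 2)

x^2 + 422 is irreducible over Q since -422 is not a rational square. The splitting field Q(sqrt(-422)) has degree 2 over Q, and its unique nontrivial automorphism is sqrt(-422) ↦ -sqrt(-422). Hence Gal(Q(sqrt(-422))/Q) = Z/2Z.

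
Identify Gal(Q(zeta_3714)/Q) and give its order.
|Gal(Q(zeta_3714)/Q)| = phi(3714) = 1236; group ≅ (Z/3714Z)^* ≅ Z/2Z × Z/618Z

The n-th cyclotomic polynomial Φ_3714(x) is the minimal polynomial of zeta_3714 over Q and has degree phi(3714) = 1236. So Q(zeta_3714) is a degree-1236 Galois extension with Galois group (Z/3714Z)^*. By CRT, (Z/3714Z)^* ≅ (Z/2Z)^* × (Z/3Z)^* × (Z/619Z)^*. Each prime-power unit group is (Z/2Z)^* ≅ trivial group (order 1); (Z/3Z)^* ≅ Z/2Z; (Z/619Z)^* ≅ Z/618Z. Hence Gal(Q(zeta_3714)/Q) ≅ Z/2Z × Z/618Z.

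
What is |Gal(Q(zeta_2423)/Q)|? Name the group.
|Gal(Q(zeta_2423)/Q)| = phi(2423) = 2422; group ≅ (Z/2423Z)^* ≅ Z/2422Z

The n-th cyclotomic polynomial Φ_2423(x) is the minimal polynomial of zeta_2423 over Q and has degree phi(2423) = 2422. So Q(zeta_2423) is a degree-2422 Galois extension with Galois group (Z/2423Z)^*. (Z/2423Z)^* is cyclic since 2423 is an odd prime power (or 4). Hence Gal(Q(zeta_2423)/Q) ≅ Z/2422Z.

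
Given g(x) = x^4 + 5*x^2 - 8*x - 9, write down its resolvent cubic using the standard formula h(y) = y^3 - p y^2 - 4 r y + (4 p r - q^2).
h(y) = y^3 - 5*y^2 + 36*y - 244

Identify coefficients: p = 5, q = -8, r = -9.
Plug into h(y) = y^3 - p y^2 - 4 r y + (4 p r - q^2):
  h(y) = y^3 - (5) y^2 - 4*(-9) y + (4*(5)*(-9) - (-8)^2)
       = y^3 + (-5) y^2 + (36) y + (-244).
Simplifying: h(y) = y^3 - 5*y^2 + 36*y - 244.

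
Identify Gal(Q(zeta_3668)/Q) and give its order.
|Gal(Q(zeta_3668)/Q)| = phi(3668) = 1560; group ≅ (Z/3668Z)^* ≅ Z/2Z × Z/6Z × Z/130Z

The n-th cyclotomic polynomial Φ_3668(x) is the minimal polynomial of zeta_3668 over Q and has degree phi(3668) = 1560. So Q(zeta_3668) is a degree-1560 Galois extension with Galois group (Z/3668Z)^*. By CRT, (Z/3668Z)^* ≅ (Z/4Z)^* × (Z/7Z)^* × (Z/131Z)^*. Each prime-power unit group is (Z/4Z)^* ≅ Z/2Z; (Z/7Z)^* ≅ Z/6Z; (Z/131Z)^* ≅ Z/130Z. Hence Gal(Q(zeta_3668)/Q) ≅ Z/2Z × Z/6Z × Z/130Z.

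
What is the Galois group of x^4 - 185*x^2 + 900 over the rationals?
Gal(K/Q) = Z/2Z (cyclic of order 2)

f factors as (x^2 - 180)(x^2 - 5), so the splitting field is K = Q(sqrt(180), sqrt(5)). The squarefree part of 180 is 5 and the squarefree part of 5 is also 5, so sqrt(180) and sqrt(5) are both rational multiples of sqrt(5). Hence Q(sqrt(180)) = Q(sqrt(5)) = Q(sqrt(5)), and the splitting field collapses to a single degree-2 extension with Galois group Z/2Z.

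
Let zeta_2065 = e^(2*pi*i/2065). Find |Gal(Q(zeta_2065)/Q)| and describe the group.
|Gal(Q(zeta_2065)/Q)| = phi(2065) = 1392; group ≅ (Z/2065Z)^* ≅ Z/4Z × Z/6Z × Z/58Z

The n-th cyclotomic polynomial Φ_2065(x) is the minimal polynomial of zeta_2065 over Q and has degree phi(2065) = 1392. So Q(zeta_2065) is a degree-1392 Galois extension with Galois group (Z/2065Z)^*. By CRT, (Z/2065Z)^* ≅ (Z/5Z)^* × (Z/7Z)^* × (Z/59Z)^*. Each prime-power unit group is (Z/5Z)^* ≅ Z/4Z; (Z/7Z)^* ≅ Z/6Z; (Z/59Z)^* ≅ Z/58Z. Hence Gal(Q(zeta_2065)/Q) ≅ Z/4Z × Z/6Z × Z/58Z.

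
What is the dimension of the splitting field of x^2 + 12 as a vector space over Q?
[K:Q] = 2

The discriminant of x^2 + (0)*x + (12) is b^2 - 4c = 0 - (48) = -48. Since -48 is not a perfect square in Q, the polynomial is irreducible over Q. Its two roots generate a degree-2 extension, so [K:Q] = 2.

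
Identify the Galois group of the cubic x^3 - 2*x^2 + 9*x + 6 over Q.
Gal(K/Q) = S_3 (symmetric group of order 6)

Compute the discriminant of x^3 + (-2)*x^2 + (9)*x + (6): Δ = -5316. Since Δ is not a rational square, the Galois group is not contained in A_3; it must be the full S_3 (irreducibility of the cubic rules out anything smaller).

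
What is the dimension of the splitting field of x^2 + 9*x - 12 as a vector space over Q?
[K:Q] = 2

The discriminant of x^2 + (9)*x + (-12) is b^2 - 4c = 81 - (-48) = 129. Since 129 is not a perfect square in Q, the polynomial is irreducible over Q. Its two roots generate a degree-2 extension, so [K:Q] = 2.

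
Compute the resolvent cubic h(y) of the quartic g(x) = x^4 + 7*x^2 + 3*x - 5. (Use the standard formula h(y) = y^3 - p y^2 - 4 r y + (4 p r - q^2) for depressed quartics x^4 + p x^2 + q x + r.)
h(y) = y^3 - 7*y^2 + 20*y - 149

Identify coefficients: p = 7, q = 3, r = -5.
Plug into h(y) = y^3 - p y^2 - 4 r y + (4 p r - q^2):
  h(y) = y^3 - (7) y^2 - 4*(-5) y + (4*(7)*(-5) - (3)^2)
       = y^3 + (-7) y^2 + (20) y + (-149).
Simplifying: h(y) = y^3 - 7*y^2 + 20*y - 149.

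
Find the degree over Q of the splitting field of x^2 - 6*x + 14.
[K:Q] = 2

The discriminant of x^2 + (-6)*x + (14) is b^2 - 4c = 36 - (56) = -20. Since -20 is not a perfect square in Q, the polynomial is irreducible over Q. Its two roots generate a degree-2 extension, so [K:Q] = 2.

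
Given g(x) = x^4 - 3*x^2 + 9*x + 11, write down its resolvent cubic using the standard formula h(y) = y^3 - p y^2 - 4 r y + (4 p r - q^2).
h(y) = y^3 + 3*y^2 - 44*y - 213

Identify coefficients: p = -3, q = 9, r = 11.
Plug into h(y) = y^3 - p y^2 - 4 r y + (4 p r - q^2):
  h(y) = y^3 - (-3) y^2 - 4*(11) y + (4*(-3)*(11) - (9)^2)
       = y^3 + (3) y^2 + (-44) y + (-213).
Simplifying: h(y) = y^3 + 3*y^2 - 44*y - 213.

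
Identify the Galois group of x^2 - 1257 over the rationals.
Gal(K/Q) = Z/2Z (cyclic of order 2)

x^2 - 1257 is irreducible over Q since 1257 is not a rational square. The splitting field Q(sqrt(1257)) has degree 2 over Q, and its unique nontrivial automorphism is sqrt(1257) ↦ -sqrt(1257). Hence Gal(Q(sqrt(1257))/Q) = Z/2Z.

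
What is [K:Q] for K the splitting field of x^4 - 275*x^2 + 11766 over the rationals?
[K:Q] = 4

f factors as (x^2 - 53)(x^2 - 222); the splitting field is K = Q(sqrt(53), sqrt(222)). Since 53, 222, and 11766 are all non-squares in Q, the three subfields Q(sqrt(53)), Q(sqrt(222)), Q(sqrt(11766)) are distinct degree-2 extensions, so [K:Q] = 4 (Klein four Galois group).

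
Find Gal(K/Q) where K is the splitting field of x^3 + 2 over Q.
Gal(K/Q) = S_3 (symmetric group of order 6)

Compute the discriminant of x^3 + (0)*x^2 + (0)*x + (2): Δ = -108. Since Δ is not a rational square, the Galois group is not contained in A_3; it must be the full S_3 (irreducibility of the cubic rules out anything smaller).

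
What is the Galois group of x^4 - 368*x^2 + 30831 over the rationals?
Gal(K/Q) = V_4 (Klein four-group, Z/2Z × Z/2Z)

f factors as (x^2 - 239)(x^2 - 129), so the splitting field is K = Q(sqrt(239), sqrt(129)). The elements 239, 129, 30831 are all non-squares in Q, so sqrt(239) and sqrt(129) generate independent quadratic extensions. Thus [K:Q] = 4 and Gal(K/Q) is generated by the two order-2 automorphisms sqrt(239) ↦ -sqrt(239) and sqrt(129) ↦ -sqrt(129), giving V_4.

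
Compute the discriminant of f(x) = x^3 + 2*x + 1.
Δ = -59

For a depressed cubic x^3 + p x + q the discriminant is Δ = -4 p^3 - 27 q^2 = -4*(2)^3 - 27*(1)^2 = -32 - 27 = -59.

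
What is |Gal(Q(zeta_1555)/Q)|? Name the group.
|Gal(Q(zeta_1555)/Q)| = phi(1555) = 1240; group ≅ (Z/1555Z)^* ≅ Z/4Z × Z/310Z

The n-th cyclotomic polynomial Φ_1555(x) is the minimal polynomial of zeta_1555 over Q and has degree phi(1555) = 1240. So Q(zeta_1555) is a degree-1240 Galois extension with Galois group (Z/1555Z)^*. By CRT, (Z/1555Z)^* ≅ (Z/5Z)^* × (Z/311Z)^*. Each prime-power unit group is (Z/5Z)^* ≅ Z/4Z; (Z/311Z)^* ≅ Z/310Z. Hence Gal(Q(zeta_1555)/Q) ≅ Z/4Z × Z/310Z.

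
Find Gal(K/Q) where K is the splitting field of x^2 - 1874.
Gal(K/Q) = Z/2Z (cyclic of order 2)

x^2 - 1874 is irreducible over Q since 1874 is not a rational square. The splitting field Q(sqrt(1874)) has degree 2 over Q, and its unique nontrivial automorphism is sqrt(1874) ↦ -sqrt(1874). Hence Gal(Q(sqrt(1874))/Q) = Z/2Z.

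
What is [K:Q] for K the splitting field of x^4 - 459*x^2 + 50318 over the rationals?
[K:Q] = 4

f factors as (x^2 - 278)(x^2 - 181); the splitting field is K = Q(sqrt(278), sqrt(181)). Since 278, 181, and 50318 are all non-squares in Q, the three subfields Q(sqrt(278)), Q(sqrt(181)), Q(sqrt(50318)) are distinct degree-2 extensions, so [K:Q] = 4 (Klein four Galois group).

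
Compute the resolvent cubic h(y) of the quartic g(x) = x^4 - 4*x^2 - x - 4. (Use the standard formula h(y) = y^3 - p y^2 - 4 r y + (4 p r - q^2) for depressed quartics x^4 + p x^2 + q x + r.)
h(y) = y^3 + 4*y^2 + 16*y + 63

Identify coefficients: p = -4, q = -1, r = -4.
Plug into h(y) = y^3 - p y^2 - 4 r y + (4 p r - q^2):
  h(y) = y^3 - (-4) y^2 - 4*(-4) y + (4*(-4)*(-4) - (-1)^2)
       = y^3 + (4) y^2 + (16) y + (63).
Simplifying: h(y) = y^3 + 4*y^2 + 16*y + 63.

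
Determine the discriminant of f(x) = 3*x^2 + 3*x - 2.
Δ = 33

For a quadratic a x^2 + b x + c the discriminant is Δ = b^2 - 4ac = (3)^2 - 4*(3)*(-2) = 9 - (-24) = 33.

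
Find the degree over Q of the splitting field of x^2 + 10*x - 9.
[K:Q] = 2

The discriminant of x^2 + (10)*x + (-9) is b^2 - 4c = 100 - (-36) = 136. Since 136 is not a perfect square in Q, the polynomial is irreducible over Q. Its two roots generate a degree-2 extension, so [K:Q] = 2.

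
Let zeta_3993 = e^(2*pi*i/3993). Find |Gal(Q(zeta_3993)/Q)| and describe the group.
|Gal(Q(zeta_3993)/Q)| = phi(3993) = 2420; group ≅ (Z/3993Z)^* ≅ Z/2Z × Z/1210Z

The n-th cyclotomic polynomial Φ_3993(x) is the minimal polynomial of zeta_3993 over Q and has degree phi(3993) = 2420. So Q(zeta_3993) is a degree-2420 Galois extension with Galois group (Z/3993Z)^*. By CRT, (Z/3993Z)^* ≅ (Z/3Z)^* × (Z/1331Z)^*. Each prime-power unit group is (Z/3Z)^* ≅ Z/2Z; (Z/1331Z)^* ≅ Z/1210Z. Hence Gal(Q(zeta_3993)/Q) ≅ Z/2Z × Z/1210Z.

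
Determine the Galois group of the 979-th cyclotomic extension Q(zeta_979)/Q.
|Gal(Q(zeta_979)/Q)| = phi(979) = 880; group ≅ (Z/979Z)^* ≅ Z/10Z × Z/88Z

The n-th cyclotomic polynomial Φ_979(x) is the minimal polynomial of zeta_979 over Q and has degree phi(979) = 880. So Q(zeta_979) is a degree-880 Galois extension with Galois group (Z/979Z)^*. By CRT, (Z/979Z)^* ≅ (Z/11Z)^* × (Z/89Z)^*. Each prime-power unit group is (Z/11Z)^* ≅ Z/10Z; (Z/89Z)^* ≅ Z/88Z. Hence Gal(Q(zeta_979)/Q) ≅ Z/10Z × Z/88Z.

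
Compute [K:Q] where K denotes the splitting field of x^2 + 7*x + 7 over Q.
[K:Q] = 2

The discriminant of x^2 + (7)*x + (7) is b^2 - 4c = 49 - (28) = 21. Since 21 is not a perfect square in Q, the polynomial is irreducible over Q. Its two roots generate a degree-2 extension, so [K:Q] = 2.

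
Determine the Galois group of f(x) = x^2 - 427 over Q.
Gal(K/Q) = Z/2Z (cyclic of order 2)

x^2 - 427 is irreducible over Q since 427 is not a rational square. The splitting field Q(sqrt(427)) has degree 2 over Q, and its unique nontrivial automorphism is sqrt(427) ↦ -sqrt(427). Hence Gal(Q(sqrt(427))/Q) = Z/2Z.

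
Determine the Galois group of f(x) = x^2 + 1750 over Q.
Gal(K/Q) = Z/2Z (cyclic of order 2)

x^2 + 1750 is irreducible over Q since -1750 is not a rational square. The splitting field Q(sqrt(-1750)) has degree 2 over Q, and its unique nontrivial automorphism is sqrt(-1750) ↦ -sqrt(-1750). Hence Gal(Q(sqrt(-1750))/Q) = Z/2Z.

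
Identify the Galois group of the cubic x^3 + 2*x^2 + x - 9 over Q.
Gal(K/Q) = S_3 (symmetric group of order 6)

Compute the discriminant of x^3 + (2)*x^2 + (1)*x + (-9): Δ = -2223. Since Δ is not a rational square, the Galois group is not contained in A_3; it must be the full S_3 (irreducibility of the cubic rules out anything smaller).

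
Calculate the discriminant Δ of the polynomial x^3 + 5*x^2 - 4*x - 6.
Δ = 4844

For x^3 + a x^2 + b x + c the discriminant is Δ = 18 a b c - 4 a^3 c + a^2 b^2 - 4 b^3 - 27 c^2.
Plug a = 5, b = -4, c = -6:
  18*(5)*(-4)*(-6) - 4*(5)^3*(-6) + (5)^2*(-4)^2 - 4*(-4)^3 - 27*(-6)^2
  = 2160 + (3000) + 400 + (256) + (-972)
  = 4844.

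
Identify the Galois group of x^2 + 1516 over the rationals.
Gal(K/Q) = Z/2Z (cyclic of order 2)

x^2 + 1516 is irreducible over Q since -1516 is not a rational square. The splitting field Q(sqrt(-1516)) has degree 2 over Q, and its unique nontrivial automorphism is sqrt(-1516) ↦ -sqrt(-1516). Hence Gal(Q(sqrt(-1516))/Q) = Z/2Z.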